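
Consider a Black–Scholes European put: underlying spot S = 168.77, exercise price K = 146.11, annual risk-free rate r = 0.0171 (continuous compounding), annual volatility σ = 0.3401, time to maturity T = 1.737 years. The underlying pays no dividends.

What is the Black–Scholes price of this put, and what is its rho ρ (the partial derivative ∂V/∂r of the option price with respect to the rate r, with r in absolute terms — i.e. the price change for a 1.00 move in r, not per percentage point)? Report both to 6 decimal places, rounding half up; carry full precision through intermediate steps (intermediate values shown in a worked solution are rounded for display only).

price = 16.078591
ρ = -107.155070

σ√T = 0.3401·√1.737 = 0.448236
d₁ = (ln(S/K) + (r+σ²/2)T) / (σ√T) = (ln(168.77/146.11) + (0.0171+0.3401²/2)·1.737) / 0.448236 = (0.144177 + 0.130160) / 0.448236 = 0.612038
d₂ = d₁ − σ√T = 0.612038 − 0.448236 = 0.163802
e^{−rT} = e^{−0.0171·1.737} = 0.970734
N(−d₁) = 0.270256,  N(−d₂) = 0.434943
Put price V = K·e^{−rT}·N(−d₂) − S·N(−d₁) = 61.689735 − 45.611144 = 16.078591
ρ = −K·T·e^{−rT}·N(−d₂) = -107.155070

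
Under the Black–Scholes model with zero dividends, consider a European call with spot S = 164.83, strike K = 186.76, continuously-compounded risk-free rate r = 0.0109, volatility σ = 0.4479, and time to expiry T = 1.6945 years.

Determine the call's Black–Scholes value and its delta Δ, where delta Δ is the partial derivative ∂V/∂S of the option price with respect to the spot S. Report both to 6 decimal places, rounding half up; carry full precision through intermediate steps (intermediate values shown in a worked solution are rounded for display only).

σ√T = 0.4479·√1.6945 = 0.583045
d₁ = (ln(S/K) + (r+σ²/2)T) / (σ√T) = (ln(164.83/186.76) + (0.0109+0.4479²/2)·1.6945) / 0.583045 = (-0.124910 + 0.188441) / 0.583045 = 0.108964
d₂ = d₁ − σ√T = 0.108964 − 0.583045 = -0.474081
e^{−rT} = e^{−0.0109·1.6945} = 0.981699
N(d₁) = 0.543384,  N(d₂) = 0.317721
Call price V = S·N(d₁) − K·e^{−rT}·N(d₂) = 89.566063 − 58.251698 = 31.314365
Δ = N(d₁) = 0.543384

price = 31.314365
Δ = 0.543384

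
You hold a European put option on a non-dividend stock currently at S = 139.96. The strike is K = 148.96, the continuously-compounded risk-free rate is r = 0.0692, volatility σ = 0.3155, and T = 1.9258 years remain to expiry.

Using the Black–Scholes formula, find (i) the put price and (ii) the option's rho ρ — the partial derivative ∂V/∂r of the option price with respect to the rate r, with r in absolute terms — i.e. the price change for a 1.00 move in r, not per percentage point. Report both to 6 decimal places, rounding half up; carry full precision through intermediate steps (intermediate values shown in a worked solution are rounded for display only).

price = 18.931397
ρ = -131.231926

σ√T = 0.3155·√1.9258 = 0.437829
d₁ = (ln(S/K) + (r+σ²/2)T) / (σ√T) = (ln(139.96/148.96) + (0.0692+0.3155²/2)·1.9258) / 0.437829 = (-0.062321 + 0.229113) / 0.437829 = 0.380951
d₂ = d₁ − σ√T = 0.380951 − 0.437829 = -0.056879
e^{−rT} = e^{−0.0692·1.9258} = 0.875233
N(−d₁) = 0.351620,  N(−d₂) = 0.522679
Put price V = K·e^{−rT}·N(−d₂) − S·N(−d₁) = 68.144110 − 49.212713 = 18.931397
ρ = −K·T·e^{−rT}·N(−d₂) = -131.231926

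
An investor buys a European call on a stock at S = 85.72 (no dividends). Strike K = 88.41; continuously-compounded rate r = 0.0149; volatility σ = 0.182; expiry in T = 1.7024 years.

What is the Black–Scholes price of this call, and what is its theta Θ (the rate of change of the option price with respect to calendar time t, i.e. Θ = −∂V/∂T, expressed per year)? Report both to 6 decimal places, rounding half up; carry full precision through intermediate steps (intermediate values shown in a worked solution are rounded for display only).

σ√T = 0.182·√1.7024 = 0.237466
d₁ = (ln(S/K) + (r+σ²/2)T) / (σ√T) = (ln(85.72/88.41) + (0.0149+0.182²/2)·1.7024) / 0.237466 = (-0.030899 + 0.053561) / 0.237466 = 0.095432
d₂ = d₁ − σ√T = 0.095432 − 0.237466 = -0.142034
e^{−rT} = e^{−0.0149·1.7024} = 0.974953
N(d₁) = 0.538014,  N(d₂) = 0.443527
Call price V = S·N(d₁) − K·e^{−rT}·N(d₂) = 46.118587 − 38.230047 = 7.888540
φ(d₁) = (1/√(2π))·e^{−d₁²/2} = 0.397130
Θ = −S·φ(d₁)·σ/(2√T) − r·K·e^{−rT}·N(d₂) = −2.374243 − 0.569628 = -2.943871

price = 7.888540
Θ = -2.943871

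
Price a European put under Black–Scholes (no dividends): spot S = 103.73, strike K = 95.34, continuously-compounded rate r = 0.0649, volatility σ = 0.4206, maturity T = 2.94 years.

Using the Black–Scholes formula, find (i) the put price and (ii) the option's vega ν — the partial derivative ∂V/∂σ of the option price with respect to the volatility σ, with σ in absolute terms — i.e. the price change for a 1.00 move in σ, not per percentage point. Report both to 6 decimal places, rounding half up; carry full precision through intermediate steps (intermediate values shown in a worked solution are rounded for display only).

price = 14.976356
ν = 53.876293

σ√T = 0.4206·√2.94 = 0.721179
d₁ = (ln(S/K) + (r+σ²/2)T) / (σ√T) = (ln(103.73/95.34) + (0.0649+0.4206²/2)·2.94) / 0.721179 = (0.084342 + 0.450855) / 0.721179 = 0.742115
d₂ = d₁ − σ√T = 0.742115 − 0.721179 = 0.020936
e^{−rT} = e^{−0.0649·2.94} = 0.826293
N(−d₁) = 0.229009,  N(−d₂) = 0.491648
Put price V = K·e^{−rT}·N(−d₂) − S·N(−d₁) = 38.731453 − 23.755097 = 14.976356
φ(d₁) = (1/√(2π))·e^{−d₁²/2} = 0.302914
ν = S·φ(d₁)·√T = 53.876293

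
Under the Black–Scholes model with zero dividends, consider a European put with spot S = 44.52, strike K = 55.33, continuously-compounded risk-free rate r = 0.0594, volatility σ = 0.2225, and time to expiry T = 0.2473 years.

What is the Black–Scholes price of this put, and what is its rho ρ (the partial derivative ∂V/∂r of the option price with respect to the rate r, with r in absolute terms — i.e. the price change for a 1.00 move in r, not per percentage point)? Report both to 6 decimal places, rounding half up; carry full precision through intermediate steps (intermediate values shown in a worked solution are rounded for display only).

σ√T = 0.2225·√0.2473 = 0.110648
d₁ = (ln(S/K) + (r+σ²/2)T) / (σ√T) = (ln(44.52/55.33) + (0.0594+0.2225²/2)·0.2473) / 0.110648 = (-0.217377 + 0.020811) / 0.110648 = -1.776502
d₂ = d₁ − σ√T = -1.776502 − 0.110648 = -1.887149
e^{−rT} = e^{−0.0594·0.2473} = 0.985418
N(−d₁) = 0.962175,  N(−d₂) = 0.970430
Put price V = K·e^{−rT}·N(−d₂) − S·N(−d₁) = 52.910907 − 42.836024 = 10.074882
ρ = −K·T·e^{−rT}·N(−d₂) = -13.084867

price = 10.074882
ρ = -13.084867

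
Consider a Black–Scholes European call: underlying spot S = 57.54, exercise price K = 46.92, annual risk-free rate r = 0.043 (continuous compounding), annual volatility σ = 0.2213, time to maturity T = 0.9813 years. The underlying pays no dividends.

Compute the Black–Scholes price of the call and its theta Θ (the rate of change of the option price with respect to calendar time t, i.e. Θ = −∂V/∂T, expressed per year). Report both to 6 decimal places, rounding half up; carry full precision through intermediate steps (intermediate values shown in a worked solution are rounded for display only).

σ√T = 0.2213·√0.9813 = 0.219221
d₁ = (ln(S/K) + (r+σ²/2)T) / (σ√T) = (ln(57.54/46.92) + (0.043+0.2213²/2)·0.9813) / 0.219221 = (0.204036 + 0.066225) / 0.219221 = 1.232825
d₂ = d₁ − σ√T = 1.232825 − 0.219221 = 1.013604
e^{−rT} = e^{−0.043·0.9813} = 0.958682
N(d₁) = 0.891179,  N(d₂) = 0.844614
Call price V = S·N(d₁) − K·e^{−rT}·N(d₂) = 51.278464 − 37.991886 = 13.286578
φ(d₁) = (1/√(2π))·e^{−d₁²/2} = 0.186585
Θ = −S·φ(d₁)·σ/(2√T) − r·K·e^{−rT}·N(d₂) = −1.199217 − 1.633651 = -2.832868

price = 13.286578
Θ = -2.832868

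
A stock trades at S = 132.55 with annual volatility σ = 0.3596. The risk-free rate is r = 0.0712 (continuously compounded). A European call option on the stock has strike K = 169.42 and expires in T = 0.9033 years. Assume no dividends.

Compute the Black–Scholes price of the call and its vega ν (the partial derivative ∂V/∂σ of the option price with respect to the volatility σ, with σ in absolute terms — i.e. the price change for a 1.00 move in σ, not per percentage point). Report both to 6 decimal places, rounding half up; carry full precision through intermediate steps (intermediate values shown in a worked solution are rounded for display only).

σ√T = 0.3596·√0.9033 = 0.341771
d₁ = (ln(S/K) + (r+σ²/2)T) / (σ√T) = (ln(132.55/169.42) + (0.0712+0.3596²/2)·0.9033) / 0.341771 = (-0.245421 + 0.122719) / 0.341771 = -0.359018
d₂ = d₁ − σ√T = -0.359018 − 0.341771 = -0.700789
e^{−rT} = e^{−0.0712·0.9033} = 0.937710
N(d₁) = 0.359791,  N(d₂) = 0.241717
Call price V = S·N(d₁) − K·e^{−rT}·N(d₂) = 47.690267 − 38.400830 = 9.289438
φ(d₁) = (1/√(2π))·e^{−d₁²/2} = 0.374043
ν = S·φ(d₁)·√T = 47.121253

price = 9.289438
ν = 47.121253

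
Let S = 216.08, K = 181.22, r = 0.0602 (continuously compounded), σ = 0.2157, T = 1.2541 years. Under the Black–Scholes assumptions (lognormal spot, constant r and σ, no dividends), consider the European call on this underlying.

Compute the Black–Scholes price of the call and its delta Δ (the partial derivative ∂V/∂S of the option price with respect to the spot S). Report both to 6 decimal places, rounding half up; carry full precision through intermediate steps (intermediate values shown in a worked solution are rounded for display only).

σ√T = 0.2157·√1.2541 = 0.241555
d₁ = (ln(S/K) + (r+σ²/2)T) / (σ√T) = (ln(216.08/181.22) + (0.0602+0.2157²/2)·1.2541) / 0.241555 = (0.175937 + 0.104671) / 0.241555 = 1.161674
d₂ = d₁ − σ√T = 1.161674 − 0.241555 = 0.920119
e^{−rT} = e^{−0.0602·1.2541} = 0.927283
N(d₁) = 0.877316,  N(d₂) = 0.821245
Call price V = S·N(d₁) − K·e^{−rT}·N(d₂) = 189.570435 − 138.003720 = 51.566715
Δ = N(d₁) = 0.877316

price = 51.566715
Δ = 0.877316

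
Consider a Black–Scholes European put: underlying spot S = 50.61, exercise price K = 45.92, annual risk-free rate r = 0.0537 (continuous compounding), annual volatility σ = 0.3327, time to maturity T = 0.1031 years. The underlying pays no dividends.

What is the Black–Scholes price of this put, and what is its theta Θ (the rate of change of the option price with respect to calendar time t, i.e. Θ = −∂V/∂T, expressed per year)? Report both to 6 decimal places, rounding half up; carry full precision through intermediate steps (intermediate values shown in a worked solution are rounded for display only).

price = 0.459205
Θ = -5.799950

σ√T = 0.3327·√0.1031 = 0.106827
d₁ = (ln(S/K) + (r+σ²/2)T) / (σ√T) = (ln(50.61/45.92) + (0.0537+0.3327²/2)·0.1031) / 0.106827 = (0.097248 + 0.011243) / 0.106827 = 1.015573
d₂ = d₁ − σ√T = 1.015573 − 0.106827 = 0.908746
e^{−rT} = e^{−0.0537·0.1031} = 0.994479
N(−d₁) = 0.154916,  N(−d₂) = 0.181742
Put price V = K·e^{−rT}·N(−d₂) − S·N(−d₁) = 8.299518 − 7.840313 = 0.459205
φ(d₁) = (1/√(2π))·e^{−d₁²/2} = 0.238203
Θ = −S·φ(d₁)·σ/(2√T) + r·K·e^{−rT}·N(−d₂) = −6.245634 + 0.445684 = -5.799950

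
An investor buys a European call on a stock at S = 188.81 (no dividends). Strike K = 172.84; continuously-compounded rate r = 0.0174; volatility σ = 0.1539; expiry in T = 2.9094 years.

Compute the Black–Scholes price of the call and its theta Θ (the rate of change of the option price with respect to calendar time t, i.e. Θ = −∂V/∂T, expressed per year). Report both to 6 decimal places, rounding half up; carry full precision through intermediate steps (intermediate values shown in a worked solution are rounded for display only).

σ√T = 0.1539·√2.9094 = 0.262507
d₁ = (ln(S/K) + (r+σ²/2)T) / (σ√T) = (ln(188.81/172.84) + (0.0174+0.1539²/2)·2.9094) / 0.262507 = (0.088375 + 0.085078) / 0.262507 = 0.660758
d₂ = d₁ − σ√T = 0.660758 − 0.262507 = 0.398251
e^{−rT} = e^{−0.0174·2.9094} = 0.950636
N(d₁) = 0.745616,  N(d₂) = 0.654777
Call price V = S·N(d₁) − K·e^{−rT}·N(d₂) = 140.779793 − 107.585182 = 33.194611
φ(d₁) = (1/√(2π))·e^{−d₁²/2} = 0.320703
Θ = −S·φ(d₁)·σ/(2√T) − r·K·e^{−rT}·N(d₂) = −2.731714 − 1.871982 = -4.603696

price = 33.194611
Θ = -4.603696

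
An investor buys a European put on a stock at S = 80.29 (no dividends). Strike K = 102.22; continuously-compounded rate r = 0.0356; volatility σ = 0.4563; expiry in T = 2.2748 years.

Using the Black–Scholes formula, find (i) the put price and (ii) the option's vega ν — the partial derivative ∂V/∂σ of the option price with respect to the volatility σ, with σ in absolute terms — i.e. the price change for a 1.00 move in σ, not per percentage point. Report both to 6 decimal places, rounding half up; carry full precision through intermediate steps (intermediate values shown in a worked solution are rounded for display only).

σ√T = 0.4563·√2.2748 = 0.688212
d₁ = (ln(S/K) + (r+σ²/2)T) / (σ√T) = (ln(80.29/102.22) + (0.0356+0.4563²/2)·2.2748) / 0.688212 = (-0.241482 + 0.317801) / 0.688212 = 0.110894
d₂ = d₁ − σ√T = 0.110894 − 0.688212 = -0.577318
e^{−rT} = e^{−0.0356·2.2748} = 0.922209
N(−d₁) = 0.455850,  N(−d₂) = 0.718138
Put price V = K·e^{−rT}·N(−d₂) − S·N(−d₁) = 67.697587 − 36.600224 = 31.097363
φ(d₁) = (1/√(2π))·e^{−d₁²/2} = 0.396497
ν = S·φ(d₁)·√T = 48.014542

price = 31.097363
ν = 48.014542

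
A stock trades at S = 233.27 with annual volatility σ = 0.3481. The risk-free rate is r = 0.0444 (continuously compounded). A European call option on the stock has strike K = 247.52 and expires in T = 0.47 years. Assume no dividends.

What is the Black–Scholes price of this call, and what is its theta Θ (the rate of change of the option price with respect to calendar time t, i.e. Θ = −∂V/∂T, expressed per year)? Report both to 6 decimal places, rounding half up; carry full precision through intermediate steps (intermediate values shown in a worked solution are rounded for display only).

price = 18.311682
Θ = -27.798992

σ√T = 0.3481·√0.47 = 0.238645
d₁ = (ln(S/K) + (r+σ²/2)T) / (σ√T) = (ln(233.27/247.52) + (0.0444+0.3481²/2)·0.47) / 0.238645 = (-0.059295 + 0.049344) / 0.238645 = -0.041698
d₂ = d₁ − σ√T = -0.041698 − 0.238645 = -0.280343
e^{−rT} = e^{−0.0444·0.47} = 0.979348
N(d₁) = 0.483370,  N(d₂) = 0.389607
Call price V = S·N(d₁) − K·e^{−rT}·N(d₂) = 112.755666 − 94.443983 = 18.311682
φ(d₁) = (1/√(2π))·e^{−d₁²/2} = 0.398596
Θ = −S·φ(d₁)·σ/(2√T) − r·K·e^{−rT}·N(d₂) = −23.605679 − 4.193313 = -27.798992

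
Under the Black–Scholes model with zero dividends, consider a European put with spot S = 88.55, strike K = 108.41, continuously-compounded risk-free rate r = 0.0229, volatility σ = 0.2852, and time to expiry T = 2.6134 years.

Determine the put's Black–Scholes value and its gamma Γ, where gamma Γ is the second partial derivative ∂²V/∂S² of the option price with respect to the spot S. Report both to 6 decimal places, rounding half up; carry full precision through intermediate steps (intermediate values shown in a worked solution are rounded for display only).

σ√T = 0.2852·√2.6134 = 0.461055
d₁ = (ln(S/K) + (r+σ²/2)T) / (σ√T) = (ln(88.55/108.41) + (0.0229+0.2852²/2)·2.6134) / 0.461055 = (-0.202353 + 0.166133) / 0.461055 = -0.078560
d₂ = d₁ − σ√T = -0.078560 − 0.461055 = -0.539615
e^{−rT} = e^{−0.0229·2.6134} = 0.941909
N(−d₁) = 0.531309,  N(−d₂) = 0.705269
Put price V = K·e^{−rT}·N(−d₂) − S·N(−d₁) = 72.016616 − 47.047380 = 24.969236
φ(d₁) = (1/√(2π))·e^{−d₁²/2} = 0.397713
Γ = φ(d₁) / (S·σ·√T) = 0.009742

price = 24.969236
Γ = 0.009742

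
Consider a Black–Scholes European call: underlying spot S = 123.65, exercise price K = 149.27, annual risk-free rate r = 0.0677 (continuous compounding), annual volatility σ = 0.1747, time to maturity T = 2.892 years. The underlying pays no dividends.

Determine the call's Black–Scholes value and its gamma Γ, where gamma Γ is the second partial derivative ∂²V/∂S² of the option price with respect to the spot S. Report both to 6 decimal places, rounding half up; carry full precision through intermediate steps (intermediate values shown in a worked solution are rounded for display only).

σ√T = 0.1747·√2.892 = 0.297093
d₁ = (ln(S/K) + (r+σ²/2)T) / (σ√T) = (ln(123.65/149.27) + (0.0677+0.1747²/2)·2.892) / 0.297093 = (-0.188302 + 0.239920) / 0.297093 = 0.173746
d₂ = d₁ − σ√T = 0.173746 − 0.297093 = -0.123347
e^{−rT} = e^{−0.0677·2.892} = 0.822186
N(d₁) = 0.568967,  N(d₂) = 0.450916
Call price V = S·N(d₁) − K·e^{−rT}·N(d₂) = 70.352830 − 55.339934 = 15.012896
φ(d₁) = (1/√(2π))·e^{−d₁²/2} = 0.392966
Γ = φ(d₁) / (S·σ·√T) = 0.010697

price = 15.012896
Γ = 0.010697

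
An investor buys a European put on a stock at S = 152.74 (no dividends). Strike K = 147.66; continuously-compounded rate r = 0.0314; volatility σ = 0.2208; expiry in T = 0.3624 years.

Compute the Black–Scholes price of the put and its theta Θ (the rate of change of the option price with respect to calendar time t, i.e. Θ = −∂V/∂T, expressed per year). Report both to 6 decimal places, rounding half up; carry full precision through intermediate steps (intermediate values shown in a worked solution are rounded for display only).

price = 4.991834
Θ = -8.490598

σ√T = 0.2208·√0.3624 = 0.132921
d₁ = (ln(S/K) + (r+σ²/2)T) / (σ√T) = (ln(152.74/147.66) + (0.0314+0.2208²/2)·0.3624) / 0.132921 = (0.033825 + 0.020213) / 0.132921 = 0.406544
d₂ = d₁ − σ√T = 0.406544 − 0.132921 = 0.273623
e^{−rT} = e^{−0.0314·0.3624} = 0.988685
N(−d₁) = 0.342172,  N(−d₂) = 0.392187
Put price V = K·e^{−rT}·N(−d₂) − S·N(−d₁) = 57.255123 − 52.263290 = 4.991834
φ(d₁) = (1/√(2π))·e^{−d₁²/2} = 0.367300
Θ = −S·φ(d₁)·σ/(2√T) + r·K·e^{−rT}·N(−d₂) = −10.288409 + 1.797811 = -8.490598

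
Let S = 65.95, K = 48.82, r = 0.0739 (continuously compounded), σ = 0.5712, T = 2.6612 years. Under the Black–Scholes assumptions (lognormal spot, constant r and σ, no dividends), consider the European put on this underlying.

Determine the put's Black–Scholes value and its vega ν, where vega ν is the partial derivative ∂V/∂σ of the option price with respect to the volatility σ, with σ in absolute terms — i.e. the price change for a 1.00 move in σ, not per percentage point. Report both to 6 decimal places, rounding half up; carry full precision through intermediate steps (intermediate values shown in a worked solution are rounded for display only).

price = 8.498558
ν = 26.039669

σ√T = 0.5712·√2.6612 = 0.931809
d₁ = (ln(S/K) + (r+σ²/2)T) / (σ√T) = (ln(65.95/48.82) + (0.0739+0.5712²/2)·2.6612) / 0.931809 = (0.300757 + 0.630797) / 0.931809 = 0.999726
d₂ = d₁ − σ√T = 0.999726 − 0.931809 = 0.067917
e^{−rT} = e^{−0.0739·2.6612} = 0.821468
N(−d₁) = 0.158722,  N(−d₂) = 0.472926
Put price V = K·e^{−rT}·N(−d₂) − S·N(−d₁) = 18.966248 − 10.467690 = 8.498558
φ(d₁) = (1/√(2π))·e^{−d₁²/2} = 0.242037
ν = S·φ(d₁)·√T = 26.039669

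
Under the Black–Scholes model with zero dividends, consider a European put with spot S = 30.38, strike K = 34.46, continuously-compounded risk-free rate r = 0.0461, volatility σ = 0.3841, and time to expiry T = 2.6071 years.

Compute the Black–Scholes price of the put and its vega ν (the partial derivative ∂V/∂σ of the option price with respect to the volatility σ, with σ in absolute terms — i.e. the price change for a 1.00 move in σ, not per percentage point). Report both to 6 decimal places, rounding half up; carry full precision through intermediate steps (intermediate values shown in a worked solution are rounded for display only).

price = 7.508559
ν = 18.704342

σ√T = 0.3841·√2.6071 = 0.620188
d₁ = (ln(S/K) + (r+σ²/2)T) / (σ√T) = (ln(30.38/34.46) + (0.0461+0.3841²/2)·2.6071) / 0.620188 = (-0.126015 + 0.312504) / 0.620188 = 0.300698
d₂ = d₁ − σ√T = 0.300698 − 0.620188 = -0.319490
e^{−rT} = e^{−0.0461·2.6071} = 0.886754
N(−d₁) = 0.381823,  N(−d₂) = 0.625323
Put price V = K·e^{−rT}·N(−d₂) − S·N(−d₁) = 19.108327 − 11.599769 = 7.508559
φ(d₁) = (1/√(2π))·e^{−d₁²/2} = 0.381308
ν = S·φ(d₁)·√T = 18.704342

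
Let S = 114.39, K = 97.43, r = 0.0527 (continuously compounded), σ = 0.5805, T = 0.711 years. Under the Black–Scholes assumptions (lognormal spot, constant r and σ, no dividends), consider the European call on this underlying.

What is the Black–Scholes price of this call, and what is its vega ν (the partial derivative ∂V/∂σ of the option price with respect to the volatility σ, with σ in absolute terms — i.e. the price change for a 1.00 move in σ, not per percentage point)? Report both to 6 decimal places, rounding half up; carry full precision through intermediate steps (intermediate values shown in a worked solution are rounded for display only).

σ√T = 0.5805·√0.711 = 0.489482
d₁ = (ln(S/K) + (r+σ²/2)T) / (σ√T) = (ln(114.39/97.43) + (0.0527+0.5805²/2)·0.711) / 0.489482 = (0.160479 + 0.157266) / 0.489482 = 0.649146
d₂ = d₁ − σ√T = 0.649146 − 0.489482 = 0.159664
e^{−rT} = e^{−0.0527·0.711} = 0.963224
N(d₁) = 0.741878,  N(d₂) = 0.563427
Call price V = S·N(d₁) − K·e^{−rT}·N(d₂) = 84.863437 − 52.875875 = 31.987561
φ(d₁) = (1/√(2π))·e^{−d₁²/2} = 0.323152
ν = S·φ(d₁)·√T = 31.169443

price = 31.987561
ν = 31.169443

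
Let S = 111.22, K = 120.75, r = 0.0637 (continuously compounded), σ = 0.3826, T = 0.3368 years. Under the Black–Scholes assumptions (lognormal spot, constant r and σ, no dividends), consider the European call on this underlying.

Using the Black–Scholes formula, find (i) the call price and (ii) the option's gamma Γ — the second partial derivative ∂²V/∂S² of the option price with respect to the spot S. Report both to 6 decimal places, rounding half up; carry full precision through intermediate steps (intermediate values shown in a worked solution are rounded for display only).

σ√T = 0.3826·√0.3368 = 0.222040
d₁ = (ln(S/K) + (r+σ²/2)T) / (σ√T) = (ln(111.22/120.75) + (0.0637+0.3826²/2)·0.3368) / 0.222040 = (-0.082212 + 0.046105) / 0.222040 = -0.162615
d₂ = d₁ − σ√T = -0.162615 − 0.222040 = -0.384655
e^{−rT} = e^{−0.0637·0.3368} = 0.978774
N(d₁) = 0.435411,  N(d₂) = 0.350246
Call price V = S·N(d₁) − K·e^{−rT}·N(d₂) = 48.426381 − 41.394584 = 7.031797
φ(d₁) = (1/√(2π))·e^{−d₁²/2} = 0.393702
Γ = φ(d₁) / (S·σ·√T) = 0.015942

price = 7.031797
Γ = 0.015942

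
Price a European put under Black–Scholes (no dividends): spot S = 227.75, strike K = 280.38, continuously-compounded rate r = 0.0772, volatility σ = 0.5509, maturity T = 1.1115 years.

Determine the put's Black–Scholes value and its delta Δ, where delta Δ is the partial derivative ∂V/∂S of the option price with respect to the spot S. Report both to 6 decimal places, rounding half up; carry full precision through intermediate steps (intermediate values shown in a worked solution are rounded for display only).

σ√T = 0.5509·√1.1115 = 0.580801
d₁ = (ln(S/K) + (r+σ²/2)T) / (σ√T) = (ln(227.75/280.38) + (0.0772+0.5509²/2)·1.1115) / 0.580801 = (-0.207897 + 0.254473) / 0.580801 = 0.080192
d₂ = d₁ − σ√T = 0.080192 − 0.580801 = -0.500609
e^{−rT} = e^{−0.0772·1.1115} = 0.917771
N(−d₁) = 0.468042,  N(−d₂) = 0.691677
Put price V = K·e^{−rT}·N(−d₂) − S·N(−d₁) = 177.985443 − 106.596641 = 71.388802
Δ = −N(−d₁) = -0.468042

price = 71.388802
Δ = -0.468042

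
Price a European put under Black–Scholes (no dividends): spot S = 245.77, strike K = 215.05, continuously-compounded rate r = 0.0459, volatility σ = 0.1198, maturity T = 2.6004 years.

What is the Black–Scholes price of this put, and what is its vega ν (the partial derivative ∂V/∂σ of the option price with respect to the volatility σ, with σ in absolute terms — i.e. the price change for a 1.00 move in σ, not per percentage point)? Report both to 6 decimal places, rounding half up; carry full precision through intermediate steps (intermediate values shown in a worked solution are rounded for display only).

σ√T = 0.1198·√2.6004 = 0.193187
d₁ = (ln(S/K) + (r+σ²/2)T) / (σ√T) = (ln(245.77/215.05) + (0.0459+0.1198²/2)·2.6004) / 0.193187 = (0.133526 + 0.138019) / 0.193187 = 1.405607
d₂ = d₁ − σ√T = 1.405607 − 0.193187 = 1.212421
e^{−rT} = e^{−0.0459·2.6004} = 0.887490
N(−d₁) = 0.079920,  N(−d₂) = 0.112676
Put price V = K·e^{−rT}·N(−d₂) − S·N(−d₁) = 21.504673 − 19.642027 = 1.862646
φ(d₁) = (1/√(2π))·e^{−d₁²/2} = 0.148554
ν = S·φ(d₁)·√T = 58.875443

price = 1.862646
ν = 58.875443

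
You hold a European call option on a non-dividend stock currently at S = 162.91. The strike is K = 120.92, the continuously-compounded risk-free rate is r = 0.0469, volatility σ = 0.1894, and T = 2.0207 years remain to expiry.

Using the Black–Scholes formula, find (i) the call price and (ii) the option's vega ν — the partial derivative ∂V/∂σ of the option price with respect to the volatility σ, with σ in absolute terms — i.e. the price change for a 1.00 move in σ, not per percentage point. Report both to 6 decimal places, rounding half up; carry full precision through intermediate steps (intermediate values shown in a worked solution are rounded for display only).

σ√T = 0.1894·√2.0207 = 0.269235
d₁ = (ln(S/K) + (r+σ²/2)T) / (σ√T) = (ln(162.91/120.92) + (0.0469+0.1894²/2)·2.0207) / 0.269235 = (0.298069 + 0.131014) / 0.269235 = 1.593715
d₂ = d₁ − σ√T = 1.593715 − 0.269235 = 1.324480
e^{−rT} = e^{−0.0469·2.0207} = 0.909581
N(d₁) = 0.944500,  N(d₂) = 0.907328
Call price V = S·N(d₁) − K·e^{−rT}·N(d₂) = 153.868502 − 99.793923 = 54.074578
φ(d₁) = (1/√(2π))·e^{−d₁²/2} = 0.112040
ν = S·φ(d₁)·√T = 25.946011

price = 54.074578
ν = 25.946011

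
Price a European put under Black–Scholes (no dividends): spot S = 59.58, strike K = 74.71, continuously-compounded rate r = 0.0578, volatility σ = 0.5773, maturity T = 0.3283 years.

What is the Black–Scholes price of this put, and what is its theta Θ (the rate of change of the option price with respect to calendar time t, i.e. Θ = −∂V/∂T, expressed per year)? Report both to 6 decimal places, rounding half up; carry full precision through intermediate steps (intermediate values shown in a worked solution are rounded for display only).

price = 17.228864
Θ = -7.435499

σ√T = 0.5773·√0.3283 = 0.330778
d₁ = (ln(S/K) + (r+σ²/2)T) / (σ√T) = (ln(59.58/74.71) + (0.0578+0.5773²/2)·0.3283) / 0.330778 = (-0.226294 + 0.073683) / 0.330778 = -0.461370
d₂ = d₁ − σ√T = -0.461370 − 0.330778 = -0.792148
e^{−rT} = e^{−0.0578·0.3283} = 0.981203
N(−d₁) = 0.677733,  N(−d₂) = 0.785863
Put price V = K·e^{−rT}·N(−d₂) − S·N(−d₁) = 57.608217 − 40.379353 = 17.228864
φ(d₁) = (1/√(2π))·e^{−d₁²/2} = 0.358664
Θ = −S·φ(d₁)·σ/(2√T) + r·K·e^{−rT}·N(−d₂) = −10.765254 + 3.329755 = -7.435499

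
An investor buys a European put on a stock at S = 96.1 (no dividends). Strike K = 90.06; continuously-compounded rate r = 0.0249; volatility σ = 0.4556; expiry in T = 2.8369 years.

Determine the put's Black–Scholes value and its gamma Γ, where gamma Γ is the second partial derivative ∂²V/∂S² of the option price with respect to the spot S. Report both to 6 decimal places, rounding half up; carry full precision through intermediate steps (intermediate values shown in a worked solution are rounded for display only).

σ√T = 0.4556·√2.8369 = 0.767372
d₁ = (ln(S/K) + (r+σ²/2)T) / (σ√T) = (ln(96.1/90.06) + (0.0249+0.4556²/2)·2.8369) / 0.767372 = (0.064913 + 0.365068) / 0.767372 = 0.560330
d₂ = d₁ − σ√T = 0.560330 − 0.767372 = -0.207041
e^{−rT} = e^{−0.0249·2.8369} = 0.931798
N(−d₁) = 0.287627,  N(−d₂) = 0.582011
Put price V = K·e^{−rT}·N(−d₂) − S·N(−d₁) = 48.841076 − 27.640961 = 21.200115
φ(d₁) = (1/√(2π))·e^{−d₁²/2} = 0.340983
Γ = φ(d₁) / (S·σ·√T) = 0.004624

price = 21.200115
Γ = 0.004624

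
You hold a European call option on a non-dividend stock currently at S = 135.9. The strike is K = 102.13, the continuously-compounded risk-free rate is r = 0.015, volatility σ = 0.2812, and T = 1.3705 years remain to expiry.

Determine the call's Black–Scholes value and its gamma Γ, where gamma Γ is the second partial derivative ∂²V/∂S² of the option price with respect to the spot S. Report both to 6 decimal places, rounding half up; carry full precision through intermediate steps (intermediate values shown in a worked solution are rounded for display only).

σ√T = 0.2812·√1.3705 = 0.329196
d₁ = (ln(S/K) + (r+σ²/2)T) / (σ√T) = (ln(135.9/102.13) + (0.015+0.2812²/2)·1.3705) / 0.329196 = (0.285673 + 0.074743) / 0.329196 = 1.094835
d₂ = d₁ − σ√T = 1.094835 − 0.329196 = 0.765638
e^{−rT} = e^{−0.015·1.3705} = 0.979652
N(d₁) = 0.863205,  N(d₂) = 0.778054
Call price V = S·N(d₁) − K·e^{−rT}·N(d₂) = 117.309618 − 77.845801 = 39.463817
φ(d₁) = (1/√(2π))·e^{−d₁²/2} = 0.219091
Γ = φ(d₁) / (S·σ·√T) = 0.004897

price = 39.463817
Γ = 0.004897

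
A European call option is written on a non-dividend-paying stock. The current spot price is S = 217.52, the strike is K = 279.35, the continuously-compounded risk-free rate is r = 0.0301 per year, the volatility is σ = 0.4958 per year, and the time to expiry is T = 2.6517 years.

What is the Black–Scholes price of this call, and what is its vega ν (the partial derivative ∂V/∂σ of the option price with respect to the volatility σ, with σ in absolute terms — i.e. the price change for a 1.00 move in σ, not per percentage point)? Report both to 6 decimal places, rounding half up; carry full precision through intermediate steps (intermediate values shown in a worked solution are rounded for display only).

price = 55.898459
ν = 138.710755

σ√T = 0.4958·√2.6517 = 0.807363
d₁ = (ln(S/K) + (r+σ²/2)T) / (σ√T) = (ln(217.52/279.35) + (0.0301+0.4958²/2)·2.6517) / 0.807363 = (-0.250175 + 0.405733) / 0.807363 = 0.192675
d₂ = d₁ − σ√T = 0.192675 − 0.807363 = -0.614688
e^{−rT} = e^{−0.0301·2.6517} = 0.923286
N(d₁) = 0.576393,  N(d₂) = 0.269381
Call price V = S·N(d₁) − K·e^{−rT}·N(d₂) = 125.377080 − 69.478620 = 55.898459
φ(d₁) = (1/√(2π))·e^{−d₁²/2} = 0.391605
ν = S·φ(d₁)·√T = 138.710755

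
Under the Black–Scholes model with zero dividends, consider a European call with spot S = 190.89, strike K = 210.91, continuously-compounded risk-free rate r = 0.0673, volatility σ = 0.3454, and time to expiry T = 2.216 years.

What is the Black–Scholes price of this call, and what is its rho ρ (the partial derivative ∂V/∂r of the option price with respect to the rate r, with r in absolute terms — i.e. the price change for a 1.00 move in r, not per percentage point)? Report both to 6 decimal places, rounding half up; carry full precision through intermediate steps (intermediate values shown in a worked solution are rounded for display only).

price = 42.566831
ρ = 175.561562

σ√T = 0.3454·√2.216 = 0.514171
d₁ = (ln(S/K) + (r+σ²/2)T) / (σ√T) = (ln(190.89/210.91) + (0.0673+0.3454²/2)·2.216) / 0.514171 = (-0.099734 + 0.281322) / 0.514171 = 0.353167
d₂ = d₁ − σ√T = 0.353167 − 0.514171 = -0.161003
e^{−rT} = e^{−0.0673·2.216} = 0.861451
N(d₁) = 0.638019,  N(d₂) = 0.436045
Call price V = S·N(d₁) − K·e^{−rT}·N(d₂) = 121.791363 − 79.224532 = 42.566831
ρ = K·T·e^{−rT}·N(d₂) = 175.561562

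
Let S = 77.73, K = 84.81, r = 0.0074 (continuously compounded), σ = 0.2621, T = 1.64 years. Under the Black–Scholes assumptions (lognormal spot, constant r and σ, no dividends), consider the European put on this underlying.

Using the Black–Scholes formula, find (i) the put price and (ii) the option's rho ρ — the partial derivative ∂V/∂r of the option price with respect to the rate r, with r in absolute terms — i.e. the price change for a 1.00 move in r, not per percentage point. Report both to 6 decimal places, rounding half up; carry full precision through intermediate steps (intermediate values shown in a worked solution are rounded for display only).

σ√T = 0.2621·√1.64 = 0.335652
d₁ = (ln(S/K) + (r+σ²/2)T) / (σ√T) = (ln(77.73/84.81) + (0.0074+0.2621²/2)·1.64) / 0.335652 = (-0.087172 + 0.068467) / 0.335652 = -0.055728
d₂ = d₁ − σ√T = -0.055728 − 0.335652 = -0.391380
e^{−rT} = e^{−0.0074·1.64} = 0.987937
N(−d₁) = 0.522221,  N(−d₂) = 0.652242
Put price V = K·e^{−rT}·N(−d₂) − S·N(−d₁) = 54.649348 − 40.592212 = 14.057137
ρ = −K·T·e^{−rT}·N(−d₂) = -89.624931

price = 14.057137
ρ = -89.624931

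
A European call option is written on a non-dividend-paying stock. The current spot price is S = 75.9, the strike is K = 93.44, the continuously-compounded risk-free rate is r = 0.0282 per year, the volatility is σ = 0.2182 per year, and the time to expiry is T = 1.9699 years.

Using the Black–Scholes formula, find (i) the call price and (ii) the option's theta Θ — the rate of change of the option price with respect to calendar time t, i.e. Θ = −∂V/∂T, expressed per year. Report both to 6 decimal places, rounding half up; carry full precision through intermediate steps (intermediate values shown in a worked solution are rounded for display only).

price = 4.951534
Θ = -2.860458

σ√T = 0.2182·√1.9699 = 0.306251
d₁ = (ln(S/K) + (r+σ²/2)T) / (σ√T) = (ln(75.9/93.44) + (0.0282+0.2182²/2)·1.9699) / 0.306251 = (-0.207903 + 0.102446) / 0.306251 = -0.344349
d₂ = d₁ − σ√T = -0.344349 − 0.306251 = -0.650599
e^{−rT} = e^{−0.0282·1.9699} = 0.945964
N(d₁) = 0.365292,  N(d₂) = 0.257653
Call price V = S·N(d₁) − K·e^{−rT}·N(d₂) = 27.725666 − 22.774132 = 4.951534
φ(d₁) = (1/√(2π))·e^{−d₁²/2} = 0.375977
Θ = −S·φ(d₁)·σ/(2√T) − r·K·e^{−rT}·N(d₂) = −2.218227 − 0.642231 = -2.860458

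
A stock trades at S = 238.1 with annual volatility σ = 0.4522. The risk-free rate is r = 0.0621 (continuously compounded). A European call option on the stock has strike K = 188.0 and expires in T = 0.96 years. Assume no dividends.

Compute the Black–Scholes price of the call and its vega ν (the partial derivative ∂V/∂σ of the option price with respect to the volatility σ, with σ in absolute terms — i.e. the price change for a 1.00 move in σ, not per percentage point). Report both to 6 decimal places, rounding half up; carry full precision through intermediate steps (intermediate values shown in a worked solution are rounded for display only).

price = 74.518881
ν = 62.671829

σ√T = 0.4522·√0.96 = 0.443064
d₁ = (ln(S/K) + (r+σ²/2)T) / (σ√T) = (ln(238.1/188.0) + (0.0621+0.4522²/2)·0.96) / 0.443064 = (0.236249 + 0.157769) / 0.443064 = 0.889302
d₂ = d₁ − σ√T = 0.889302 − 0.443064 = 0.446238
e^{−rT} = e^{−0.0621·0.96} = 0.942126
N(d₁) = 0.813080,  N(d₂) = 0.672287
Call price V = S·N(d₁) − K·e^{−rT}·N(d₂) = 193.594264 − 119.075383 = 74.518881
φ(d₁) = (1/√(2π))·e^{−d₁²/2} = 0.268644
ν = S·φ(d₁)·√T = 62.671829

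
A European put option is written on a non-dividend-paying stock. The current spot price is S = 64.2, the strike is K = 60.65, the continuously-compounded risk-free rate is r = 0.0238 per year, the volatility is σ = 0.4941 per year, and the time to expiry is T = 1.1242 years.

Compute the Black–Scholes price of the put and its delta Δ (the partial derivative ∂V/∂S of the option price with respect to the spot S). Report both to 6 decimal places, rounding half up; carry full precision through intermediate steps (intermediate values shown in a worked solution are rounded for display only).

price = 10.316265
Δ = -0.336660

σ√T = 0.4941·√1.1242 = 0.523886
d₁ = (ln(S/K) + (r+σ²/2)T) / (σ√T) = (ln(64.2/60.65) + (0.0238+0.4941²/2)·1.1242) / 0.523886 = (0.056884 + 0.163984) / 0.523886 = 0.421595
d₂ = d₁ − σ√T = 0.421595 − 0.523886 = -0.102291
e^{−rT} = e^{−0.0238·1.1242} = 0.973599
N(−d₁) = 0.336660,  N(−d₂) = 0.540737
Put price V = K·e^{−rT}·N(−d₂) − S·N(−d₁) = 31.929855 − 21.613590 = 10.316265
Δ = −N(−d₁) = -0.336660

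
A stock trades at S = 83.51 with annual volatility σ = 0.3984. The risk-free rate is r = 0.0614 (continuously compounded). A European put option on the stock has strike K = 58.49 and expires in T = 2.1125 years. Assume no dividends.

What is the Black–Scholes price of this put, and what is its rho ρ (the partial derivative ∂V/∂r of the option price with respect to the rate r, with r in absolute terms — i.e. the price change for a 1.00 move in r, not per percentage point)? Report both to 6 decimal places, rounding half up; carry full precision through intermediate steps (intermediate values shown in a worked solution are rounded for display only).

price = 4.148920
ρ = -31.619376

σ√T = 0.3984·√2.1125 = 0.579052
d₁ = (ln(S/K) + (r+σ²/2)T) / (σ√T) = (ln(83.51/58.49) + (0.0614+0.3984²/2)·2.1125) / 0.579052 = (0.356111 + 0.297358) / 0.579052 = 1.128515
d₂ = d₁ − σ√T = 1.128515 − 0.579052 = 0.549462
e^{−rT} = e^{−0.0614·2.1125} = 0.878352
N(−d₁) = 0.129551,  N(−d₂) = 0.291344
Put price V = K·e^{−rT}·N(−d₂) − S·N(−d₁) = 14.967752 − 10.818832 = 4.148920
ρ = −K·T·e^{−rT}·N(−d₂) = -31.619376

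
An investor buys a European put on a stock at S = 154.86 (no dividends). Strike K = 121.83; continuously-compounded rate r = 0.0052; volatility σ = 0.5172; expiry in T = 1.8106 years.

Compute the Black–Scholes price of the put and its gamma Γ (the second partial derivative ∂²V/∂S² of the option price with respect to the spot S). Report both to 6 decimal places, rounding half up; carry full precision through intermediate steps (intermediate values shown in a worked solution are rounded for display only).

σ√T = 0.5172·√1.8106 = 0.695937
d₁ = (ln(S/K) + (r+σ²/2)T) / (σ√T) = (ln(154.86/121.83) + (0.0052+0.5172²/2)·1.8106) / 0.695937 = (0.239895 + 0.251579) / 0.695937 = 0.706205
d₂ = d₁ − σ√T = 0.706205 − 0.695937 = 0.010268
e^{−rT} = e^{−0.0052·1.8106} = 0.990629
N(−d₁) = 0.240030,  N(−d₂) = 0.495904
Put price V = K·e^{−rT}·N(−d₂) − S·N(−d₁) = 59.849790 − 37.171101 = 22.678689
φ(d₁) = (1/√(2π))·e^{−d₁²/2} = 0.310895
Γ = φ(d₁) / (S·σ·√T) = 0.002885

price = 22.678689
Γ = 0.002885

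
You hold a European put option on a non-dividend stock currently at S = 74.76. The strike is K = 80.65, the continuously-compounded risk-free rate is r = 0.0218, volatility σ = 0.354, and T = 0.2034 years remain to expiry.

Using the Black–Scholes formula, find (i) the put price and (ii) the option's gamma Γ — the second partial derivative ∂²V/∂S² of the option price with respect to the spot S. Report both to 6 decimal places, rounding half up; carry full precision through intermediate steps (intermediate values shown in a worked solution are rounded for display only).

price = 8.183168
Γ = 0.031243

σ√T = 0.354·√0.2034 = 0.159654
d₁ = (ln(S/K) + (r+σ²/2)T) / (σ√T) = (ln(74.76/80.65) + (0.0218+0.354²/2)·0.2034) / 0.159654 = (-0.075836 + 0.017179) / 0.159654 = -0.367402
d₂ = d₁ − σ√T = -0.367402 − 0.159654 = -0.527056
e^{−rT} = e^{−0.0218·0.2034} = 0.995576
N(−d₁) = 0.643340,  N(−d₂) = 0.700923
Put price V = K·e^{−rT}·N(−d₂) − S·N(−d₁) = 56.279299 − 48.096131 = 8.183168
φ(d₁) = (1/√(2π))·e^{−d₁²/2} = 0.372905
Γ = φ(d₁) / (S·σ·√T) = 0.031243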